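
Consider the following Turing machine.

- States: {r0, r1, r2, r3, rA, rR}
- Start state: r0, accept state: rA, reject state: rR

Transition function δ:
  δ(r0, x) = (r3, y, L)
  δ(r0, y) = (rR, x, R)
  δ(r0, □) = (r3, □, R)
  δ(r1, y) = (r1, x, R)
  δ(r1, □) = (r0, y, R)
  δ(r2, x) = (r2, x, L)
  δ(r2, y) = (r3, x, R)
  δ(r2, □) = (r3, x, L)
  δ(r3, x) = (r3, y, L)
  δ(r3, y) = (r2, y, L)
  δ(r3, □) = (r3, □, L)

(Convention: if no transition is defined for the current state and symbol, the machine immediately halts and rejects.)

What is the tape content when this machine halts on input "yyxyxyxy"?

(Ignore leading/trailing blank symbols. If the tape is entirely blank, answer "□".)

Execution trace:
Initial: [r0]yyxyxyxy
Step 1: δ(r0, y) = (rR, x, R) → x[rR]yxyxyxy

The machine reaches the reject state rR and halts.

Final tape (ignoring leading/trailing blanks): xyxyxyxy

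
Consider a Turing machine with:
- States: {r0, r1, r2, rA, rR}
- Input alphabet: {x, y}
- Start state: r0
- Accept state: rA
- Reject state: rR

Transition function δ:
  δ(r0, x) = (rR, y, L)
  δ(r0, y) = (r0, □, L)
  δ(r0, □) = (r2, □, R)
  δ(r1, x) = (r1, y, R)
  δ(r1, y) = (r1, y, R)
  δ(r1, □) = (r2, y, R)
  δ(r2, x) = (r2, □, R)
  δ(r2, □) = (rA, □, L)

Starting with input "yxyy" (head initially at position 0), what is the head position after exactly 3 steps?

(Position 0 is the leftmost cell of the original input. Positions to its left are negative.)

Execution trace (head position shown):
Step 0: [r0]yxyy  (head at position 0)
Step 1: move left → [r0]□□xyy  (head at position -1)
Step 2: move right → □[r2]□xyy  (head at position 0)
Step 3: move left → [rA]□□xyy  (head at position -1)

After 3 steps, the head is at position -1.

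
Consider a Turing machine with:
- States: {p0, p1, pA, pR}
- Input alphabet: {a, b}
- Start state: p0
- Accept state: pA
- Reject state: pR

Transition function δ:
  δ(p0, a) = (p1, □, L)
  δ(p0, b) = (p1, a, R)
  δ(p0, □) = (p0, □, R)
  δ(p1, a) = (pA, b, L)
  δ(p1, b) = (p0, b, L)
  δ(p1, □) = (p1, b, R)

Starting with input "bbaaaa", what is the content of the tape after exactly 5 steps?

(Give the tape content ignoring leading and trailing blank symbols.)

Execution trace:
Initial: [p0]bbaaaa
Step 1: δ(p0, b) = (p1, a, R) → a[p1]baaaa
Step 2: δ(p1, b) = (p0, b, L) → [p0]abaaaa
Step 3: δ(p0, a) = (p1, □, L) → [p1]□□baaaa
Step 4: δ(p1, □) = (p1, b, R) → b[p1]□baaaa
Step 5: δ(p1, □) = (p1, b, R) → bb[p1]baaaa

After 5 steps, the tape (ignoring leading/trailing blanks) is: bbbaaaa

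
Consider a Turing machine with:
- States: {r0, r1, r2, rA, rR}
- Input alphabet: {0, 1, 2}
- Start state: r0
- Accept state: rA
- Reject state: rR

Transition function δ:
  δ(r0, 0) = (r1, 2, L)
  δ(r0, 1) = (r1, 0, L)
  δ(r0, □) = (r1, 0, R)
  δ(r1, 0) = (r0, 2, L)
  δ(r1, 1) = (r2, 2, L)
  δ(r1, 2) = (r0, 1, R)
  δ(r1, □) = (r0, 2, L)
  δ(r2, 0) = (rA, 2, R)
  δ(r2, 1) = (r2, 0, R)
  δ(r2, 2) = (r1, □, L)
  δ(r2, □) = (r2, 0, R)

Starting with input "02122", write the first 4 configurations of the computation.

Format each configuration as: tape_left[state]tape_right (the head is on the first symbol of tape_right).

Transitions applied:
Step 1: δ(r0, 0) = (r1, 2, L)
Step 2: δ(r1, □) = (r0, 2, L)
Step 3: δ(r0, □) = (r1, 0, R)

The first 4 configurations are:
[r0]02122 ⊢ [r1]□22122 ⊢ [r0]□222122 ⊢ 0[r1]222122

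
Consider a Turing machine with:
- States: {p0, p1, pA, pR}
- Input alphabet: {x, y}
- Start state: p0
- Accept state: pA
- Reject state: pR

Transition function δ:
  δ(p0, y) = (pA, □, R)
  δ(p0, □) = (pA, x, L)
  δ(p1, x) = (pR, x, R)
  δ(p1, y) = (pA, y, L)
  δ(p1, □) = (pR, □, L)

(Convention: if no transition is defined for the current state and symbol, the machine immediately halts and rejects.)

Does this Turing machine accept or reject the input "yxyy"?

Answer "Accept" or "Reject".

Execution trace:
Initial: [p0]yxyy
Step 1: δ(p0, y) = (pA, □, R) → □[pA]xyy

The machine reaches the accept state pA and halts.

Answer: Accept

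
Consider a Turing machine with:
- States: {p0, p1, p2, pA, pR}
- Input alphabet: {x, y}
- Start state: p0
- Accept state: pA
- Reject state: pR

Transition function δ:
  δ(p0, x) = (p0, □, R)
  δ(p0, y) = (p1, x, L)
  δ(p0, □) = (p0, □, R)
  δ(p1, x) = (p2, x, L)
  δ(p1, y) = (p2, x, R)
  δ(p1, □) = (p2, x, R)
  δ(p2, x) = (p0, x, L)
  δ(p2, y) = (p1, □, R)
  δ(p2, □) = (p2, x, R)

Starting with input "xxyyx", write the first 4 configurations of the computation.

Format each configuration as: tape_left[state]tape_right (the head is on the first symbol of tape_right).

Transitions applied:
Step 1: δ(p0, x) = (p0, □, R)
Step 2: δ(p0, x) = (p0, □, R)
Step 3: δ(p0, y) = (p1, x, L)

The first 4 configurations are:
[p0]xxyyx ⊢ □[p0]xyyx ⊢ □□[p0]yyx ⊢ □[p1]□xyx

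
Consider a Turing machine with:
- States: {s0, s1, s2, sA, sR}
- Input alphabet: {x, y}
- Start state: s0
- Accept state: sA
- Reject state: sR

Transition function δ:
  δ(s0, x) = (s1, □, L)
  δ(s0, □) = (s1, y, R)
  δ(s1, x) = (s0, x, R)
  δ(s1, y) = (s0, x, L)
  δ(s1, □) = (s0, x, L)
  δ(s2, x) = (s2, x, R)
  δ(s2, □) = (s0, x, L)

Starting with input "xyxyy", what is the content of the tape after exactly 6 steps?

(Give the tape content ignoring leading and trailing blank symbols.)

Execution trace:
Initial: [s0]xyxyy
Step 1: δ(s0, x) = (s1, □, L) → [s1]□□yxyy
Step 2: δ(s1, □) = (s0, x, L) → [s0]□x□yxyy
Step 3: δ(s0, □) = (s1, y, R) → y[s1]x□yxyy
Step 4: δ(s1, x) = (s0, x, R) → yx[s0]□yxyy
Step 5: δ(s0, □) = (s1, y, R) → yxy[s1]yxyy
Step 6: δ(s1, y) = (s0, x, L) → yx[s0]yxxyy

No transition is defined for δ(s0, y). By convention the machine halts and rejects.

After 6 steps, the tape (ignoring leading/trailing blanks) is: yxyxxyy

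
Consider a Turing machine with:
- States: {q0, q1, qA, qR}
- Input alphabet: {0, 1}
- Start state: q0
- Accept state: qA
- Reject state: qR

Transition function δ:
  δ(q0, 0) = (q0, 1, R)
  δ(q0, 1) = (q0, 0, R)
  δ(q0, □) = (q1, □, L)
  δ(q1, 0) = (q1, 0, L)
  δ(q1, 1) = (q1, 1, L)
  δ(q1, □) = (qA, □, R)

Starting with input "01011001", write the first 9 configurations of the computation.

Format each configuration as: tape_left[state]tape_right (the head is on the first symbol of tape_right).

Transitions applied:
Step 1: δ(q0, 0) = (q0, 1, R)
Step 2: δ(q0, 1) = (q0, 0, R)
Step 3: δ(q0, 0) = (q0, 1, R)
Step 4: δ(q0, 1) = (q0, 0, R)
Step 5: δ(q0, 1) = (q0, 0, R)
Step 6: δ(q0, 0) = (q0, 1, R)
Step 7: δ(q0, 0) = (q0, 1, R)
Step 8: δ(q0, 1) = (q0, 0, R)

The first 9 configurations are:
[q0]01011001 ⊢ 1[q0]1011001 ⊢ 10[q0]011001 ⊢ 101[q0]11001 ⊢ 1010[q0]1001 ⊢ 10100[q0]001 ⊢ 101001[q0]01 ⊢ 1010011[q0]1 ⊢ 10100110[q0]□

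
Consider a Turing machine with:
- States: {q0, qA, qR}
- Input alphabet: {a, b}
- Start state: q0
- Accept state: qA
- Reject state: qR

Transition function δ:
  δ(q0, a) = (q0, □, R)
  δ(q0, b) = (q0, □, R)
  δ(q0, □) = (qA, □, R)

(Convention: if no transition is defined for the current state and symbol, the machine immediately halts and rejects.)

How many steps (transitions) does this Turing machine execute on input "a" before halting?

Execution trace:
Initial: [q0]a
Step 1: δ(q0, a) = (q0, □, R) → □[q0]□
Step 2: δ(q0, □) = (qA, □, R) → □□[qA]□

The machine reaches the accept state qA and halts.

The machine executed 2 steps before halting.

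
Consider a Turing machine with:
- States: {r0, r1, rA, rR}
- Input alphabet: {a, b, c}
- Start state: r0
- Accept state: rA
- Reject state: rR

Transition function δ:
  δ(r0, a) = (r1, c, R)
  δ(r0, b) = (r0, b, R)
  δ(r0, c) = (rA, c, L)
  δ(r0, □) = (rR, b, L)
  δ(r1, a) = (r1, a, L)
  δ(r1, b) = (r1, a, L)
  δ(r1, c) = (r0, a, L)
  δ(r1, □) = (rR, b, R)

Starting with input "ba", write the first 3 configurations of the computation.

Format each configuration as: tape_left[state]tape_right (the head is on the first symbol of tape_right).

Transitions applied:
Step 1: δ(r0, b) = (r0, b, R)
Step 2: δ(r0, a) = (r1, c, R)

The first 3 configurations are:
[r0]ba ⊢ b[r0]a ⊢ bc[r1]□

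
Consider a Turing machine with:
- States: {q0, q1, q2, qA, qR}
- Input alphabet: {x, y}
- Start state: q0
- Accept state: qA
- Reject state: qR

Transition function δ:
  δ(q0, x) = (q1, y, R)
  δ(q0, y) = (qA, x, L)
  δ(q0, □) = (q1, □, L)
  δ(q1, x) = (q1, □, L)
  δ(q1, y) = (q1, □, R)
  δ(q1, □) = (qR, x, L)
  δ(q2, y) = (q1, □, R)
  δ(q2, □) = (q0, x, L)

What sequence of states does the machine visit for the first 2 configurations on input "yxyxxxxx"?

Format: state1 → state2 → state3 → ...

Execution trace:
Initial: [q0]yxyxxxxx
Step 1: δ(q0, y) = (qA, x, L) → [qA]□xxyxxxxx

The machine reaches the accept state qA and halts.

State sequence: q0 → qA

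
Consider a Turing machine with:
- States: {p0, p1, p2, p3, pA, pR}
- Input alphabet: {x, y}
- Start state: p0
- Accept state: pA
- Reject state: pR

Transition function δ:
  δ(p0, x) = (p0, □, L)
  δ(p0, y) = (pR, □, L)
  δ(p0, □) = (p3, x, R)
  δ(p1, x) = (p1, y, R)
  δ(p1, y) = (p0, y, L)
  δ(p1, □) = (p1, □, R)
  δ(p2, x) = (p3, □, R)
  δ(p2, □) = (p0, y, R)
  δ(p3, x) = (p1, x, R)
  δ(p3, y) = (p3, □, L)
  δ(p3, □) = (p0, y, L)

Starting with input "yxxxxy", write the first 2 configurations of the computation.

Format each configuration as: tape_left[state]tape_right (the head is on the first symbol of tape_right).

Transitions applied:
Step 1: δ(p0, y) = (pR, □, L)

The first 2 configurations are:
[p0]yxxxxy ⊢ [pR]□□xxxxy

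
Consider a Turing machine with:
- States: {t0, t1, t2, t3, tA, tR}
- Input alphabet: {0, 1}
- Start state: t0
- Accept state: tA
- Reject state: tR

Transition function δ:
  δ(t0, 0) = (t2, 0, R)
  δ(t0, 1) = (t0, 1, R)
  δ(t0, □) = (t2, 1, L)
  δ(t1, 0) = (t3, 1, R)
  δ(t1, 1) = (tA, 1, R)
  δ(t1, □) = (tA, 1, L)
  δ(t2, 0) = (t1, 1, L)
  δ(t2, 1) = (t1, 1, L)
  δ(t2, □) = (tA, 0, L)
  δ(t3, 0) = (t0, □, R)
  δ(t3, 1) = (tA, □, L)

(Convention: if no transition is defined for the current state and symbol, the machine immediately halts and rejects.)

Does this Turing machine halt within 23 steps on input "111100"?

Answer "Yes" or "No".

Execution trace:
Initial: [t0]111100
Step 1: δ(t0, 1) = (t0, 1, R) → 1[t0]11100
Step 2: δ(t0, 1) = (t0, 1, R) → 11[t0]1100
Step 3: δ(t0, 1) = (t0, 1, R) → 111[t0]100
Step 4: δ(t0, 1) = (t0, 1, R) → 1111[t0]00
Step 5: δ(t0, 0) = (t2, 0, R) → 11110[t2]0
Step 6: δ(t2, 0) = (t1, 1, L) → 1111[t1]01
Step 7: δ(t1, 0) = (t3, 1, R) → 11111[t3]1
Step 8: δ(t3, 1) = (tA, □, L) → 1111[tA]1□

The machine reaches the accept state tA and halts.
The machine halted after 8 steps (within the 23-step bound).

Answer: Yes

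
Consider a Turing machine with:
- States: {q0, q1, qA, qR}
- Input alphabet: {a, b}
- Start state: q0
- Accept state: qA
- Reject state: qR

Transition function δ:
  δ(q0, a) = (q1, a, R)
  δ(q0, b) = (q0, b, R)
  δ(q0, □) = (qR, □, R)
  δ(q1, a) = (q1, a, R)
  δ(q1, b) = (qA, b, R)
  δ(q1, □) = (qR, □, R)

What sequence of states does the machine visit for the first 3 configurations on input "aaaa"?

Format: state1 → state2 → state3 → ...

Execution trace:
Initial: [q0]aaaa
Step 1: δ(q0, a) = (q1, a, R) → a[q1]aaa
Step 2: δ(q1, a) = (q1, a, R) → aa[q1]aa

State sequence: q0 → q1 → q1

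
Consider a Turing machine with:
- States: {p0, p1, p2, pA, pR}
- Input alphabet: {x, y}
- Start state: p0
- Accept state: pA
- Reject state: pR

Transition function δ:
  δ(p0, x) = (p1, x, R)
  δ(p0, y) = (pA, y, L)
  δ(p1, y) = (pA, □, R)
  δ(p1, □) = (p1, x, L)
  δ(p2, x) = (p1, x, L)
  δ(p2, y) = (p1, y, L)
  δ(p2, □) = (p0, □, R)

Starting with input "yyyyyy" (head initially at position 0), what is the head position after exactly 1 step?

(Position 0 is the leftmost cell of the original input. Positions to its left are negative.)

Execution trace (head position shown):
Step 0: [p0]yyyyyy  (head at position 0)
Step 1: move left → [pA]□yyyyyy  (head at position -1)

After 1 step, the head is at position -1.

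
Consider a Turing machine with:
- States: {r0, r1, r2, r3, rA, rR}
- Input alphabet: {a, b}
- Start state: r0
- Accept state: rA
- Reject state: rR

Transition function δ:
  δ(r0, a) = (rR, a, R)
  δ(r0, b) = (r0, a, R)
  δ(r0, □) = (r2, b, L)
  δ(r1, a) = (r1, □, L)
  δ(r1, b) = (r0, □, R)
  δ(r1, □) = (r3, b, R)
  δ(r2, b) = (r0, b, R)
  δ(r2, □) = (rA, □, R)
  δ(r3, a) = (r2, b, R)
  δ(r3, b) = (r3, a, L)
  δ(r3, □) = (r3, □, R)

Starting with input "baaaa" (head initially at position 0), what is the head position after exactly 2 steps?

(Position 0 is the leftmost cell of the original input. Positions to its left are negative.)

Execution trace (head position shown):
Step 0: [r0]baaaa  (head at position 0)
Step 1: move right → a[r0]aaaa  (head at position 1)
Step 2: move right → aa[rR]aaa  (head at position 2)

After 2 steps, the head is at position 2.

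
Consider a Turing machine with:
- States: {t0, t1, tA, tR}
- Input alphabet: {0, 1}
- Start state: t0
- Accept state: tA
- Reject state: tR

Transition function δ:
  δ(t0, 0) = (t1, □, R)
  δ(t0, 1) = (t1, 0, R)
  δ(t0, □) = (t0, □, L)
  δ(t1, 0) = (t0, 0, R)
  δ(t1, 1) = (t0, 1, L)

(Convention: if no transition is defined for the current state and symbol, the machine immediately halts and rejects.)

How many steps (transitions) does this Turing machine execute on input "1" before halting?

Execution trace:
Initial: [t0]1
Step 1: δ(t0, 1) = (t1, 0, R) → 0[t1]□

No transition is defined for δ(t1, □). By convention the machine halts and rejects.

The machine executed 1 step before halting.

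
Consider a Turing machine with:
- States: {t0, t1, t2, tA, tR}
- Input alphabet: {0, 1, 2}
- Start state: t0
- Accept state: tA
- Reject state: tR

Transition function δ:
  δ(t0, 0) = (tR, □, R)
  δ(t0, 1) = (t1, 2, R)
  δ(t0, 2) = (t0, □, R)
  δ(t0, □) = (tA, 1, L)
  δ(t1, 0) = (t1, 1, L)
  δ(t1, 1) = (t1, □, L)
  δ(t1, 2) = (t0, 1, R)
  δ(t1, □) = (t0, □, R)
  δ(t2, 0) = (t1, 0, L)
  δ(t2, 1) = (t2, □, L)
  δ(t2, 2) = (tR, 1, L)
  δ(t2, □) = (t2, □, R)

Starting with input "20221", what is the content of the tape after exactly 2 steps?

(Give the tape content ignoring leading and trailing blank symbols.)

Execution trace:
Initial: [t0]20221
Step 1: δ(t0, 2) = (t0, □, R) → □[t0]0221
Step 2: δ(t0, 0) = (tR, □, R) → □□[tR]221

The machine reaches the reject state tR and halts.

After 2 steps, the tape (ignoring leading/trailing blanks) is: 221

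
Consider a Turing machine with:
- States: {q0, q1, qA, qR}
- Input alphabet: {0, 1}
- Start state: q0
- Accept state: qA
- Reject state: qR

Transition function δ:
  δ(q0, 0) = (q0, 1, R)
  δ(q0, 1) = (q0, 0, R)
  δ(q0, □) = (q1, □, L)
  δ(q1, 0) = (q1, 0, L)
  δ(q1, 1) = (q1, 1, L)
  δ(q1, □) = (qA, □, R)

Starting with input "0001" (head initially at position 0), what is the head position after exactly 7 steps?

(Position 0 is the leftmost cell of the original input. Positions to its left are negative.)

Execution trace (head position shown):
Step 0: [q0]0001  (head at position 0)
Step 1: move right → 1[q0]001  (head at position 1)
Step 2: move right → 11[q0]01  (head at position 2)
Step 3: move right → 111[q0]1  (head at position 3)
Step 4: move right → 1110[q0]□  (head at position 4)
Step 5: move left → 111[q1]0□  (head at position 3)
Step 6: move left → 11[q1]10□  (head at position 2)
Step 7: move left → 1[q1]110□  (head at position 1)

After 7 steps, the head is at position 1.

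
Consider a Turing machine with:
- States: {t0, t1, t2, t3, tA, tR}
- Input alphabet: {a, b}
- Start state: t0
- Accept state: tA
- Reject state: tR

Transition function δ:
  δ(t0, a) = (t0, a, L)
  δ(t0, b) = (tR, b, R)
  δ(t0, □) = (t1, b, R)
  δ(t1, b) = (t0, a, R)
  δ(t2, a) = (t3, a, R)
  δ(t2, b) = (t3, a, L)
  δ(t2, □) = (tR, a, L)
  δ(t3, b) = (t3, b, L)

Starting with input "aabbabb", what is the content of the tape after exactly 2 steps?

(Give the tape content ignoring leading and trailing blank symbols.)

Execution trace:
Initial: [t0]aabbabb
Step 1: δ(t0, a) = (t0, a, L) → [t0]□aabbabb
Step 2: δ(t0, □) = (t1, b, R) → b[t1]aabbabb

No transition is defined for δ(t1, a). By convention the machine halts and rejects.

After 2 steps, the tape (ignoring leading/trailing blanks) is: baabbabb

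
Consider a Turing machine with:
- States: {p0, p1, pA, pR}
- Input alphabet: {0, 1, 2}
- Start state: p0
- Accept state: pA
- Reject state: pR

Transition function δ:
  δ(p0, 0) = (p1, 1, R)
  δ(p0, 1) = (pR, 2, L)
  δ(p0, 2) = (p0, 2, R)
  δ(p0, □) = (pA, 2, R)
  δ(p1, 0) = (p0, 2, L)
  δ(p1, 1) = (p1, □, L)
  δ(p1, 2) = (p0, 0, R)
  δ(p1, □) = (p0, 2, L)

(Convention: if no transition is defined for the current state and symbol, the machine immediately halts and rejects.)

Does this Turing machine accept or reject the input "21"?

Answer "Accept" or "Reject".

Execution trace:
Initial: [p0]21
Step 1: δ(p0, 2) = (p0, 2, R) → 2[p0]1
Step 2: δ(p0, 1) = (pR, 2, L) → [pR]22

The machine reaches the reject state pR and halts.

Answer: Reject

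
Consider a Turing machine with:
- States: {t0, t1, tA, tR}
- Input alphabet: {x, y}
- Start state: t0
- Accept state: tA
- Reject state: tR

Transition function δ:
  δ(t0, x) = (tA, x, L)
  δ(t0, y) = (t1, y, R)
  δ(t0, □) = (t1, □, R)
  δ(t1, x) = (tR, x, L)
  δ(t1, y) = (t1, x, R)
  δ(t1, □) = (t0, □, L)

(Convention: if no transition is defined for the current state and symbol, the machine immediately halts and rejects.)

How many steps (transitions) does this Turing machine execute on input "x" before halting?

Execution trace:
Initial: [t0]x
Step 1: δ(t0, x) = (tA, x, L) → [tA]□x

The machine reaches the accept state tA and halts.

The machine executed 1 step before halting.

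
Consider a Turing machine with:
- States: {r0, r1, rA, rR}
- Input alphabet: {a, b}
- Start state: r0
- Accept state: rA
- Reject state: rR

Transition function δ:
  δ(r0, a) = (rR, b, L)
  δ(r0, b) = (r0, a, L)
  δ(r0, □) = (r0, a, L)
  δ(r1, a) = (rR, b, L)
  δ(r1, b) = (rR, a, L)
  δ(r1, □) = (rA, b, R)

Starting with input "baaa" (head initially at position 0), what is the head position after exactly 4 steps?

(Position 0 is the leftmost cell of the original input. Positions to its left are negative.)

Execution trace (head position shown):
Step 0: [r0]baaa  (head at position 0)
Step 1: move left → [r0]□aaaa  (head at position -1)
Step 2: move left → [r0]□aaaaa  (head at position -2)
Step 3: move left → [r0]□aaaaaa  (head at position -3)
Step 4: move left → [r0]□aaaaaaa  (head at position -4)

After 4 steps, the head is at position -4.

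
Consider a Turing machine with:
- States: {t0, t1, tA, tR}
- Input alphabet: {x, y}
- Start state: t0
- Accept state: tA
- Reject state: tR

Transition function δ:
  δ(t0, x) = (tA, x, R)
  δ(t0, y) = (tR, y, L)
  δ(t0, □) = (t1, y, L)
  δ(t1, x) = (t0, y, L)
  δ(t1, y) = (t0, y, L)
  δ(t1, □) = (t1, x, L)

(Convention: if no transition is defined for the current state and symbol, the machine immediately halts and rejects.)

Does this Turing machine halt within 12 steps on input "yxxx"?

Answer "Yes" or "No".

Execution trace:
Initial: [t0]yxxx
Step 1: δ(t0, y) = (tR, y, L) → [tR]□yxxx

The machine reaches the reject state tR and halts.
The machine halted after 1 step (within the 12-step bound).

Answer: Yes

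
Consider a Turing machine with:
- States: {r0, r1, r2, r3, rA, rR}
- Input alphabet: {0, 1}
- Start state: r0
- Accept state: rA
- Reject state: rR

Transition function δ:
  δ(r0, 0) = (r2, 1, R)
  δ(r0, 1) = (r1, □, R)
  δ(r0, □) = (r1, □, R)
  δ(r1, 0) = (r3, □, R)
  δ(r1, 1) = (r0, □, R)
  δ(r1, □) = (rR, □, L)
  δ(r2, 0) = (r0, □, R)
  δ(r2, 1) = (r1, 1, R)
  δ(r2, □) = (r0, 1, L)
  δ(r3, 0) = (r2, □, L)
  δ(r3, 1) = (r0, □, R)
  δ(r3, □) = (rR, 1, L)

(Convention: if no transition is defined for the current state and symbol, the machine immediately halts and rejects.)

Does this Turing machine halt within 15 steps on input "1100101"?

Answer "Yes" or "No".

Execution trace:
Initial: [r0]1100101
Step 1: δ(r0, 1) = (r1, □, R) → □[r1]100101
Step 2: δ(r1, 1) = (r0, □, R) → □□[r0]00101
Step 3: δ(r0, 0) = (r2, 1, R) → □□1[r2]0101
Step 4: δ(r2, 0) = (r0, □, R) → □□1□[r0]101
Step 5: δ(r0, 1) = (r1, □, R) → □□1□□[r1]01
Step 6: δ(r1, 0) = (r3, □, R) → □□1□□□[r3]1
Step 7: δ(r3, 1) = (r0, □, R) → □□1□□□□[r0]□
Step 8: δ(r0, □) = (r1, □, R) → □□1□□□□□[r1]□
Step 9: δ(r1, □) = (rR, □, L) → □□1□□□□[rR]□□

The machine reaches the reject state rR and halts.
The machine halted after 9 steps (within the 15-step bound).

Answer: Yes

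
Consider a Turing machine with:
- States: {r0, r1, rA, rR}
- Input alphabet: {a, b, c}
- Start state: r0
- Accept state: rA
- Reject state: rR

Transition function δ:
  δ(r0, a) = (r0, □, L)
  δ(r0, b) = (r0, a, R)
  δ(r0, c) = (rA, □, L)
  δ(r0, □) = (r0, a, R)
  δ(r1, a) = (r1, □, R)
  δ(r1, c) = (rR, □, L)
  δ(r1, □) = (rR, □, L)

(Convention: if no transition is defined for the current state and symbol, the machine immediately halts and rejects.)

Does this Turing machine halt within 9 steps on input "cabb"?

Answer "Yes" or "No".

Execution trace:
Initial: [r0]cabb
Step 1: δ(r0, c) = (rA, □, L) → [rA]□□abb

The machine reaches the accept state rA and halts.
The machine halted after 1 step (within the 9-step bound).

Answer: Yes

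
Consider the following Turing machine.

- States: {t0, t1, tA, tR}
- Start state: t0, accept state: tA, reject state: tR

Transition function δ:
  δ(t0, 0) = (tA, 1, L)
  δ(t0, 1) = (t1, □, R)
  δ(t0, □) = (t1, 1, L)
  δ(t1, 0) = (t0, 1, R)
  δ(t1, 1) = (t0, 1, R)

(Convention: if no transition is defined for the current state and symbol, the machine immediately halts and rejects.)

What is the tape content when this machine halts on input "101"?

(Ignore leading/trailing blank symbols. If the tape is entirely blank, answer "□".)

Execution trace:
Initial: [t0]101
Step 1: δ(t0, 1) = (t1, □, R) → □[t1]01
Step 2: δ(t1, 0) = (t0, 1, R) → □1[t0]1
Step 3: δ(t0, 1) = (t1, □, R) → □1□[t1]□

No transition is defined for δ(t1, □). By convention the machine halts and rejects.

Final tape (ignoring leading/trailing blanks): 1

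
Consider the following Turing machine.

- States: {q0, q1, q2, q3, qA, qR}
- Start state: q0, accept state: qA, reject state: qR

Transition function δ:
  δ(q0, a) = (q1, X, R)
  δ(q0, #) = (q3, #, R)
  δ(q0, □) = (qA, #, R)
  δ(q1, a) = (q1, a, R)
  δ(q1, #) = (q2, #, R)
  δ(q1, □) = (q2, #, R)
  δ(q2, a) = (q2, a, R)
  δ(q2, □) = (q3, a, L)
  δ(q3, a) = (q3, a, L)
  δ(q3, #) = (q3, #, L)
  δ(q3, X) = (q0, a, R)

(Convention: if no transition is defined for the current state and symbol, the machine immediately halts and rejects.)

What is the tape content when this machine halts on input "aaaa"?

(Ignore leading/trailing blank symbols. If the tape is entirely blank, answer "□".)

Execution trace:
Initial: [q0]aaaa
Step 1: δ(q0, a) = (q1, X, R) → X[q1]aaa
Step 2: δ(q1, a) = (q1, a, R) → Xa[q1]aa
Step 3: δ(q1, a) = (q1, a, R) → Xaa[q1]a
Step 4: δ(q1, a) = (q1, a, R) → Xaaa[q1]□
Step 5: δ(q1, □) = (q2, #, R) → Xaaa#[q2]□
Step 6: δ(q2, □) = (q3, a, L) → Xaaa[q3]#a
Step 7: δ(q3, #) = (q3, #, L) → Xaa[q3]a#a
Step 8: δ(q3, a) = (q3, a, L) → Xa[q3]aa#a
Step 9: δ(q3, a) = (q3, a, L) → X[q3]aaa#a
Step 10: δ(q3, a) = (q3, a, L) → [q3]Xaaa#a
Step 11: δ(q3, X) = (q0, a, R) → a[q0]aaa#a
Step 12: δ(q0, a) = (q1, X, R) → aX[q1]aa#a
Step 13: δ(q1, a) = (q1, a, R) → aXa[q1]a#a
Step 14: δ(q1, a) = (q1, a, R) → aXaa[q1]#a
Step 15: δ(q1, #) = (q2, #, R) → aXaa#[q2]a
Step 16: δ(q2, a) = (q2, a, R) → aXaa#a[q2]□
Step 17: δ(q2, □) = (q3, a, L) → aXaa#[q3]aa
Step 18: δ(q3, a) = (q3, a, L) → aXaa[q3]#aa
Step 19: δ(q3, #) = (q3, #, L) → aXa[q3]a#aa
Step 20: δ(q3, a) = (q3, a, L) → aX[q3]aa#aa
Step 21: δ(q3, a) = (q3, a, L) → a[q3]Xaa#aa
Step 22: δ(q3, X) = (q0, a, R) → aa[q0]aa#aa
Step 23: δ(q0, a) = (q1, X, R) → aaX[q1]a#aa
Step 24: δ(q1, a) = (q1, a, R) → aaXa[q1]#aa
Step 25: δ(q1, #) = (q2, #, R) → aaXa#[q2]aa
Step 26: δ(q2, a) = (q2, a, R) → aaXa#a[q2]a
Step 27: δ(q2, a) = (q2, a, R) → aaXa#aa[q2]□
Step 28: δ(q2, □) = (q3, a, L) → aaXa#a[q3]aa
Step 29: δ(q3, a) = (q3, a, L) → aaXa#[q3]aaa
Step 30: δ(q3, a) = (q3, a, L) → aaXa[q3]#aaa
Step 31: δ(q3, #) = (q3, #, L) → aaX[q3]a#aaa
Step 32: δ(q3, a) = (q3, a, L) → aa[q3]Xa#aaa
Step 33: δ(q3, X) = (q0, a, R) → aaa[q0]a#aaa
Step 34: δ(q0, a) = (q1, X, R) → aaaX[q1]#aaa
Step 35: δ(q1, #) = (q2, #, R) → aaaX#[q2]aaa
Step 36: δ(q2, a) = (q2, a, R) → aaaX#a[q2]aa
Step 37: δ(q2, a) = (q2, a, R) → aaaX#aa[q2]a
Step 38: δ(q2, a) = (q2, a, R) → aaaX#aaa[q2]□
Step 39: δ(q2, □) = (q3, a, L) → aaaX#aa[q3]aa
Step 40: δ(q3, a) = (q3, a, L) → aaaX#a[q3]aaa
Step 41: δ(q3, a) = (q3, a, L) → aaaX#[q3]aaaa
Step 42: δ(q3, a) = (q3, a, L) → aaaX[q3]#aaaa
Step 43: δ(q3, #) = (q3, #, L) → aaa[q3]X#aaaa
Step 44: δ(q3, X) = (q0, a, R) → aaaa[q0]#aaaa
Step 45: δ(q0, #) = (q3, #, R) → aaaa#[q3]aaaa
Step 46: δ(q3, a) = (q3, a, L) → aaaa[q3]#aaaa
Step 47: δ(q3, #) = (q3, #, L) → aaa[q3]a#aaaa
Step 48: δ(q3, a) = (q3, a, L) → aa[q3]aa#aaaa
Step 49: δ(q3, a) = (q3, a, L) → a[q3]aaa#aaaa
Step 50: δ(q3, a) = (q3, a, L) → [q3]aaaa#aaaa
Step 51: δ(q3, a) = (q3, a, L) → [q3]□aaaa#aaaa

No transition is defined for δ(q3, □). By convention the machine halts and rejects.

Final tape (ignoring leading/trailing blanks): aaaa#aaaa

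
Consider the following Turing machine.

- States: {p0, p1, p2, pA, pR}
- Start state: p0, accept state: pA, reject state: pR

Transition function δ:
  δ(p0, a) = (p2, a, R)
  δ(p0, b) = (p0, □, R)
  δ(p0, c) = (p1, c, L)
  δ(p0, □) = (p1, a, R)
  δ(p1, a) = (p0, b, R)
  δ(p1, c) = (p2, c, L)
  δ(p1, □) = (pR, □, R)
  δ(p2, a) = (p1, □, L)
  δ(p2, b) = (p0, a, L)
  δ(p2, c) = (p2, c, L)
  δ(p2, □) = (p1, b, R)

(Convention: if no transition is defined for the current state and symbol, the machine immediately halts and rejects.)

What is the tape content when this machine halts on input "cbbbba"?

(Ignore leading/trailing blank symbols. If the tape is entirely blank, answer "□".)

Execution trace:
Initial: [p0]cbbbba
Step 1: δ(p0, c) = (p1, c, L) → [p1]□cbbbba
Step 2: δ(p1, □) = (pR, □, R) → □[pR]cbbbba

The machine reaches the reject state pR and halts.

Final tape (ignoring leading/trailing blanks): cbbbba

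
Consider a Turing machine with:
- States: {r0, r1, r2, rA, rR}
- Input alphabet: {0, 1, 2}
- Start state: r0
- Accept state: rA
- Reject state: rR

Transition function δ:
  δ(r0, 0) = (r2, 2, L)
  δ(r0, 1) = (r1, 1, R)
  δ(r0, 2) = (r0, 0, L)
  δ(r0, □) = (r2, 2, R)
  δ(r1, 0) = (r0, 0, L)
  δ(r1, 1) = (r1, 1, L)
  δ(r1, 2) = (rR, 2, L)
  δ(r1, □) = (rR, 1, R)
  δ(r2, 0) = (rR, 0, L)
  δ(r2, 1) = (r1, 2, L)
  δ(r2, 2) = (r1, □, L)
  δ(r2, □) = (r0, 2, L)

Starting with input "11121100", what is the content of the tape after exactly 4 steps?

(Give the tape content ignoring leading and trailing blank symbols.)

Execution trace:
Initial: [r0]11121100
Step 1: δ(r0, 1) = (r1, 1, R) → 1[r1]1121100
Step 2: δ(r1, 1) = (r1, 1, L) → [r1]11121100
Step 3: δ(r1, 1) = (r1, 1, L) → [r1]□11121100
Step 4: δ(r1, □) = (rR, 1, R) → 1[rR]11121100

The machine reaches the reject state rR and halts.

After 4 steps, the tape (ignoring leading/trailing blanks) is: 111121100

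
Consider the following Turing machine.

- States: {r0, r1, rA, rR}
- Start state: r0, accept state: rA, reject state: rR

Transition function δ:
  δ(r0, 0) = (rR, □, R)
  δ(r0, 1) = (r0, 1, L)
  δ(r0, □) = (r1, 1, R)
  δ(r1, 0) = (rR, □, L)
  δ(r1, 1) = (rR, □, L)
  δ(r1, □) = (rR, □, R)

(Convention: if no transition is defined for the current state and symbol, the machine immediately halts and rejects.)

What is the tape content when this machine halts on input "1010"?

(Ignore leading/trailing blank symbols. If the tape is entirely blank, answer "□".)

Execution trace:
Initial: [r0]1010
Step 1: δ(r0, 1) = (r0, 1, L) → [r0]□1010
Step 2: δ(r0, □) = (r1, 1, R) → 1[r1]1010
Step 3: δ(r1, 1) = (rR, □, L) → [rR]1□010

The machine reaches the reject state rR and halts.

Final tape (ignoring leading/trailing blanks): 1□010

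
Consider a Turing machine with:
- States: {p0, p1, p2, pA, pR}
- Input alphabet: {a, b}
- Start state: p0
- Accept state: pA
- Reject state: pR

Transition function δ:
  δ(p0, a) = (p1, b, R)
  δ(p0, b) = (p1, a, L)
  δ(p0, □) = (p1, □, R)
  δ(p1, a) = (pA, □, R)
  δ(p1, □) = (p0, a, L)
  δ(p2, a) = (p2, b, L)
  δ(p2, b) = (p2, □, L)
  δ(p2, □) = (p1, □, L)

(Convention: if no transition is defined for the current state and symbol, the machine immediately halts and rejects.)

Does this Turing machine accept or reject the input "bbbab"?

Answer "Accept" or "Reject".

Execution trace:
Initial: [p0]bbbab
Step 1: δ(p0, b) = (p1, a, L) → [p1]□abbab
Step 2: δ(p1, □) = (p0, a, L) → [p0]□aabbab
Step 3: δ(p0, □) = (p1, □, R) → □[p1]aabbab
Step 4: δ(p1, a) = (pA, □, R) → □□[pA]abbab

The machine reaches the accept state pA and halts.

Answer: Accept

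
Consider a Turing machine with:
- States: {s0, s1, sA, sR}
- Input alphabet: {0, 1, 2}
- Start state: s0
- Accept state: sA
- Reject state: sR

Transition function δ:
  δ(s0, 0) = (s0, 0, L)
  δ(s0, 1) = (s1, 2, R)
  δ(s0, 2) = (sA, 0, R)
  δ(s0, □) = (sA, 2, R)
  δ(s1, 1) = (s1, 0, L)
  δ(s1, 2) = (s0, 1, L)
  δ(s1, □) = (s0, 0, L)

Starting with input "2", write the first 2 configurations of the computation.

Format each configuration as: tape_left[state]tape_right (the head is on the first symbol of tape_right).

Transitions applied:
Step 1: δ(s0, 2) = (sA, 0, R)

The first 2 configurations are:
[s0]2 ⊢ 0[sA]□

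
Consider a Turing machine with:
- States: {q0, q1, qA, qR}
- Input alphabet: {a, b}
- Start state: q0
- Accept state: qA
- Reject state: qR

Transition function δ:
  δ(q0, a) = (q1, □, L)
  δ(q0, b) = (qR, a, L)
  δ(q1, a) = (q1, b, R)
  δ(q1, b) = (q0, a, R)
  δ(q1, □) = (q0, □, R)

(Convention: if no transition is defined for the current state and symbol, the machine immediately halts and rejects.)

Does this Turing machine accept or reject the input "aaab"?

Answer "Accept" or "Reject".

Execution trace:
Initial: [q0]aaab
Step 1: δ(q0, a) = (q1, □, L) → [q1]□□aab
Step 2: δ(q1, □) = (q0, □, R) → □[q0]□aab

No transition is defined for δ(q0, □). By convention the machine halts and rejects.

Answer: Reject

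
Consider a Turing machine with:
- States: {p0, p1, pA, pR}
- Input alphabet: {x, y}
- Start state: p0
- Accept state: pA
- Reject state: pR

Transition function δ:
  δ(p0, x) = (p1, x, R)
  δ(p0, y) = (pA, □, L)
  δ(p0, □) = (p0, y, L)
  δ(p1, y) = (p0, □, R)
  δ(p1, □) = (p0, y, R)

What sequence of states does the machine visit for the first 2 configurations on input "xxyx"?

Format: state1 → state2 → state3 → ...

Execution trace:
Initial: [p0]xxyx
Step 1: δ(p0, x) = (p1, x, R) → x[p1]xyx

No transition is defined for δ(p1, x). By convention the machine halts and rejects.

State sequence: p0 → p1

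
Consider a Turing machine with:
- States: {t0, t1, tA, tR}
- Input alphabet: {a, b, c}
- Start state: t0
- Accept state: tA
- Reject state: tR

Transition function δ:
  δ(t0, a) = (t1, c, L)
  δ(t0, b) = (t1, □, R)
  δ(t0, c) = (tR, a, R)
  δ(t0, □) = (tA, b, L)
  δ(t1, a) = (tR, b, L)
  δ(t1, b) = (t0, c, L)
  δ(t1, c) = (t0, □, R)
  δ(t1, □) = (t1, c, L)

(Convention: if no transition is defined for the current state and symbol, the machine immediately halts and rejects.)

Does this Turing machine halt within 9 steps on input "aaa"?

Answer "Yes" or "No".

Execution trace:
Initial: [t0]aaa
Step 1: δ(t0, a) = (t1, c, L) → [t1]□caa
Step 2: δ(t1, □) = (t1, c, L) → [t1]□ccaa
Step 3: δ(t1, □) = (t1, c, L) → [t1]□cccaa
Step 4: δ(t1, □) = (t1, c, L) → [t1]□ccccaa
Step 5: δ(t1, □) = (t1, c, L) → [t1]□cccccaa
Step 6: δ(t1, □) = (t1, c, L) → [t1]□ccccccaa
Step 7: δ(t1, □) = (t1, c, L) → [t1]□cccccccaa
Step 8: δ(t1, □) = (t1, c, L) → [t1]□ccccccccaa
Step 9: δ(t1, □) = (t1, c, L) → [t1]□cccccccccaa

The machine has not reached a halting state after 9 steps.
The machine did not halt within the 9-step bound.

Answer: No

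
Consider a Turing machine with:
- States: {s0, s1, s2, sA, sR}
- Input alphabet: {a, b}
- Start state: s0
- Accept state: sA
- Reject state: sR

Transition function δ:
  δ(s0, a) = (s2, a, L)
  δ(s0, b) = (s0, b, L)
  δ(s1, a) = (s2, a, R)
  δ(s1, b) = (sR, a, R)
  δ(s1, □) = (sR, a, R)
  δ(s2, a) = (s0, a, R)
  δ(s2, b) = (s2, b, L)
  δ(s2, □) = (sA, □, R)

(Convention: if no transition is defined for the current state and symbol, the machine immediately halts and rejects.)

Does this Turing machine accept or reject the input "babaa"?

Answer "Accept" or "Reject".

Execution trace:
Initial: [s0]babaa
Step 1: δ(s0, b) = (s0, b, L) → [s0]□babaa

No transition is defined for δ(s0, □). By convention the machine halts and rejects.

Answer: Reject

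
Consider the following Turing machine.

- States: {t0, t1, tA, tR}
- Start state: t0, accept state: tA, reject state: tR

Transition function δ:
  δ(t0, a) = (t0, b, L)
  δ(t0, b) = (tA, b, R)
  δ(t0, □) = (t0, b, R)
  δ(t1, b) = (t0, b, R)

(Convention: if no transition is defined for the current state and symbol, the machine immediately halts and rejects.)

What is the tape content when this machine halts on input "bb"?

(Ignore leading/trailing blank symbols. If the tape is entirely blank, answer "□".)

Execution trace:
Initial: [t0]bb
Step 1: δ(t0, b) = (tA, b, R) → b[tA]b

The machine reaches the accept state tA and halts.

Final tape (ignoring leading/trailing blanks): bb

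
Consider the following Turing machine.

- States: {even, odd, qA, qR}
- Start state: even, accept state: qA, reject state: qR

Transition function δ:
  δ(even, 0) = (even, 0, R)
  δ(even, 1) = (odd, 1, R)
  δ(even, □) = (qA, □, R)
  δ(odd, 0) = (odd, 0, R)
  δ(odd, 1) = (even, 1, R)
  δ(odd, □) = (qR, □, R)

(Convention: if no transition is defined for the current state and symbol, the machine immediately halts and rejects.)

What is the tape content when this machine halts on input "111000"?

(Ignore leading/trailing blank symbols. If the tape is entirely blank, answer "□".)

Execution trace:
Initial: [even]111000
Step 1: δ(even, 1) = (odd, 1, R) → 1[odd]11000
Step 2: δ(odd, 1) = (even, 1, R) → 11[even]1000
Step 3: δ(even, 1) = (odd, 1, R) → 111[odd]000
Step 4: δ(odd, 0) = (odd, 0, R) → 1110[odd]00
Step 5: δ(odd, 0) = (odd, 0, R) → 11100[odd]0
Step 6: δ(odd, 0) = (odd, 0, R) → 111000[odd]□
Step 7: δ(odd, □) = (qR, □, R) → 111000□[qR]□

The machine reaches the reject state qR and halts.

Final tape (ignoring leading/trailing blanks): 111000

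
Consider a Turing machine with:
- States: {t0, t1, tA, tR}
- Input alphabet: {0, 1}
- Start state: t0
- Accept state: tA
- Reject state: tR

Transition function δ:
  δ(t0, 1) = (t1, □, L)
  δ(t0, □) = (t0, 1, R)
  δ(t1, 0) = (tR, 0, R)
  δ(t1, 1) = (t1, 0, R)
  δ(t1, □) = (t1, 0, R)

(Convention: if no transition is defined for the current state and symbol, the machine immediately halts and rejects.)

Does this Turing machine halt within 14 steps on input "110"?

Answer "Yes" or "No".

Execution trace:
Initial: [t0]110
Step 1: δ(t0, 1) = (t1, □, L) → [t1]□□10
Step 2: δ(t1, □) = (t1, 0, R) → 0[t1]□10
Step 3: δ(t1, □) = (t1, 0, R) → 00[t1]10
Step 4: δ(t1, 1) = (t1, 0, R) → 000[t1]0
Step 5: δ(t1, 0) = (tR, 0, R) → 0000[tR]□

The machine reaches the reject state tR and halts.
The machine halted after 5 steps (within the 14-step bound).

Answer: Yes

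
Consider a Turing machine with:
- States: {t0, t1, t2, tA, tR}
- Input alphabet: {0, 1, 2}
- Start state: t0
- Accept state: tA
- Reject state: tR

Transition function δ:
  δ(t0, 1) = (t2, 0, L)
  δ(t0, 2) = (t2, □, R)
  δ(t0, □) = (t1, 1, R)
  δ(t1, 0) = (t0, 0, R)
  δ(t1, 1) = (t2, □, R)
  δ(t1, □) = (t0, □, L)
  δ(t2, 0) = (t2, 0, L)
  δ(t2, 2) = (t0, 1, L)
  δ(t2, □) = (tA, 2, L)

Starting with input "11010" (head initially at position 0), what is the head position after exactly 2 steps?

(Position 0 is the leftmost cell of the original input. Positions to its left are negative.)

Execution trace (head position shown):
Step 0: [t0]11010  (head at position 0)
Step 1: move left → [t2]□01010  (head at position -1)
Step 2: move left → [tA]□201010  (head at position -2)

After 2 steps, the head is at position -2.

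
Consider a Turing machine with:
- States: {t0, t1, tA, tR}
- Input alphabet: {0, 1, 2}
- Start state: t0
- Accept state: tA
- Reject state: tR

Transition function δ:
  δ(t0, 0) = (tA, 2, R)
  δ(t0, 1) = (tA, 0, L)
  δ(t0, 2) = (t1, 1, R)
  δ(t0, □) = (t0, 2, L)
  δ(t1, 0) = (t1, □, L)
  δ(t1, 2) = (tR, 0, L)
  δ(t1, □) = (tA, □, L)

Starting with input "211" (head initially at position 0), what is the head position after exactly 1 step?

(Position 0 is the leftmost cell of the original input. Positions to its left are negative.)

Execution trace (head position shown):
Step 0: [t0]211  (head at position 0)
Step 1: move right → 1[t1]11  (head at position 1)

After 1 step, the head is at position 1.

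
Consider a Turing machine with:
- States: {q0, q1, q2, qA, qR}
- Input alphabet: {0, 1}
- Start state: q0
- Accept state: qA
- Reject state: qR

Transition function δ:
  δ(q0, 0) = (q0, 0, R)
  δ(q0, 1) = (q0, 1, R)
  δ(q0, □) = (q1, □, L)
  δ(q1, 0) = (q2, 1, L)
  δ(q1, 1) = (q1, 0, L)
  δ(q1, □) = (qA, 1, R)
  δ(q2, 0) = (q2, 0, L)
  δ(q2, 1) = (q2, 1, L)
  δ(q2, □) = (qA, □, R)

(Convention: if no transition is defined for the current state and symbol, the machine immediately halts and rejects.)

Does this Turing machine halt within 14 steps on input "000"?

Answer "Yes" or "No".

Execution trace:
Initial: [q0]000
Step 1: δ(q0, 0) = (q0, 0, R) → 0[q0]00
Step 2: δ(q0, 0) = (q0, 0, R) → 00[q0]0
Step 3: δ(q0, 0) = (q0, 0, R) → 000[q0]□
Step 4: δ(q0, □) = (q1, □, L) → 00[q1]0□
Step 5: δ(q1, 0) = (q2, 1, L) → 0[q2]01□
Step 6: δ(q2, 0) = (q2, 0, L) → [q2]001□
Step 7: δ(q2, 0) = (q2, 0, L) → [q2]□001□
Step 8: δ(q2, □) = (qA, □, R) → □[qA]001□

The machine reaches the accept state qA and halts.
The machine halted after 8 steps (within the 14-step bound).

Answer: Yes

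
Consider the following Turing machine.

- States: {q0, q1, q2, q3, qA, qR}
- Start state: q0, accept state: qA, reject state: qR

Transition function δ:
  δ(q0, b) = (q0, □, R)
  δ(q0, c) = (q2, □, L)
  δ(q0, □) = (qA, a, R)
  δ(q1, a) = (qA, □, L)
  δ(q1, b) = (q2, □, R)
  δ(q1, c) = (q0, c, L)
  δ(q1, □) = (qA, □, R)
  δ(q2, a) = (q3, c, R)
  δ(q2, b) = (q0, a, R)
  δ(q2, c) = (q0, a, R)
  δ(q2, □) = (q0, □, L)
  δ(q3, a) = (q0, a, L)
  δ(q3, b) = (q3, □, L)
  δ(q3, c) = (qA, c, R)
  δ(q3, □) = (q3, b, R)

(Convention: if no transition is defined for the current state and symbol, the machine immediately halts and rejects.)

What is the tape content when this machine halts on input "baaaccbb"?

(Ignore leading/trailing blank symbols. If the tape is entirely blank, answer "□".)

Execution trace:
Initial: [q0]baaaccbb
Step 1: δ(q0, b) = (q0, □, R) → □[q0]aaaccbb

No transition is defined for δ(q0, a). By convention the machine halts and rejects.

Final tape (ignoring leading/trailing blanks): aaaccbb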